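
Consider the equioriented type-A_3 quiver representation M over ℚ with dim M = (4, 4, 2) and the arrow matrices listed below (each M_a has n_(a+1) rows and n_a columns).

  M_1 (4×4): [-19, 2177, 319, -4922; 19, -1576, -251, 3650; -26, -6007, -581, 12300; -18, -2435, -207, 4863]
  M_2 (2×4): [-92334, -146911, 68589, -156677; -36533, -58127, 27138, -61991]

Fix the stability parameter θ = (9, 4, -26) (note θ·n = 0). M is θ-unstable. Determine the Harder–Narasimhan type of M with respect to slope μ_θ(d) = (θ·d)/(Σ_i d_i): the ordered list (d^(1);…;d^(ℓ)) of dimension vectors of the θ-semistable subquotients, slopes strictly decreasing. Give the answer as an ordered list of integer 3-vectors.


Via rank(M_{q-1}∘⋯∘M_p): M ≅ I[1,2]^2, I[1,3]^2.
μ_θ-semistable layers: μ^(1)=13/2; μ^(2)=-13/3

((2, 2, 0); (2, 2, 2))


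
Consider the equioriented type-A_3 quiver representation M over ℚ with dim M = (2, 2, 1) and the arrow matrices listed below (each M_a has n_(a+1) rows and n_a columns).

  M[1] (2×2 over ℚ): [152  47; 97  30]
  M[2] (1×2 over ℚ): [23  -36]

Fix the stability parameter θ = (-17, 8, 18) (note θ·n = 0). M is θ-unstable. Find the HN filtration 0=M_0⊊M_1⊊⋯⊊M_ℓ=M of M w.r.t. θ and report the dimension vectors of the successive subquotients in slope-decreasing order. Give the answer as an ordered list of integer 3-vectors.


Interval decomposition of M: I[1,2], I[1,3].
HN type (ℓ=3): μ^(1)=18; μ^(2)=8; μ^(3)=-17

((0, 0, 1); (0, 2, 0); (2, 0, 0))


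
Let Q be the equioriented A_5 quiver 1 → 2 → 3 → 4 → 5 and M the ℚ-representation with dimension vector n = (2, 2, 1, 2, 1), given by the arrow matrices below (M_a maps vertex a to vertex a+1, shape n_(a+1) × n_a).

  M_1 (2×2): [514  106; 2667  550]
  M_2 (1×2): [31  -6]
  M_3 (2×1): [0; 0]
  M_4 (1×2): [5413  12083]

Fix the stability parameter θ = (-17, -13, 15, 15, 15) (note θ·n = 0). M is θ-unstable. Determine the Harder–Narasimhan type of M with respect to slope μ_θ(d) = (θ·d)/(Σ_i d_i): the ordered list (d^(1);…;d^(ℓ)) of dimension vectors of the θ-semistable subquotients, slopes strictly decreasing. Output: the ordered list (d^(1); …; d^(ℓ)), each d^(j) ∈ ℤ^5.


Interval decomposition of M: I[1,2], I[1,3], I[4,4], I[4,5].
HN type (ℓ=3): μ^(1)=15; μ^(2)=-13; μ^(3)=-17

((0, 0, 1, 2, 1); (0, 2, 0, 0, 0); (2, 0, 0, 0, 0))


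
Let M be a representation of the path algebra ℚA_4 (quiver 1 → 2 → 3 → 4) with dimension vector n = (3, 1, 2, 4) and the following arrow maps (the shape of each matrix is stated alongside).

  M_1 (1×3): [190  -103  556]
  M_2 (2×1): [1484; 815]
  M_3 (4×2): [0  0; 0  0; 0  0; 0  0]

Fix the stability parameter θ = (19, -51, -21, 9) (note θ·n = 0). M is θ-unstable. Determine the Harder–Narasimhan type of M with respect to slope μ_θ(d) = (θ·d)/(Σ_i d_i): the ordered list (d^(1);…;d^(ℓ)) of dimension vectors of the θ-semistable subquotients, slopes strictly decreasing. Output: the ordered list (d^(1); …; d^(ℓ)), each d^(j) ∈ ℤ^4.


Barcode: M ≅ I[1,1]^2, I[1,3], I[3,3], I[4,4]^4. HN layers by μ_θ (4 steps, strictly decreasing):
  μ^(1)=19; μ^(2)=9; μ^(3)=-53/3; μ^(4)=-21

((2, 0, 0, 0); (0, 0, 0, 4); (1, 1, 1, 0); (0, 0, 1, 0))


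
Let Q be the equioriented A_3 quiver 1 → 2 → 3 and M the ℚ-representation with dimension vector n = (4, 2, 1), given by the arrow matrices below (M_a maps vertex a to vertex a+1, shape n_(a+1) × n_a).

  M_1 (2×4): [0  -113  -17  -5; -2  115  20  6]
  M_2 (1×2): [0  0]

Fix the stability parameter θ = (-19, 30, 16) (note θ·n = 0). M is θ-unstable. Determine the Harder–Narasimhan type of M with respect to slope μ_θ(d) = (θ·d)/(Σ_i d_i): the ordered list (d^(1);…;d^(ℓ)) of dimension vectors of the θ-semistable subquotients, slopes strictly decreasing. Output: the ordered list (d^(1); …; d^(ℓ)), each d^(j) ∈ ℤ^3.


Interval decomposition of M: I[1,1]^2, I[1,2]^2, I[3,3].
HN type (ℓ=3): μ^(1)=30; μ^(2)=16; μ^(3)=-19

((0, 2, 0); (0, 0, 1); (4, 0, 0))


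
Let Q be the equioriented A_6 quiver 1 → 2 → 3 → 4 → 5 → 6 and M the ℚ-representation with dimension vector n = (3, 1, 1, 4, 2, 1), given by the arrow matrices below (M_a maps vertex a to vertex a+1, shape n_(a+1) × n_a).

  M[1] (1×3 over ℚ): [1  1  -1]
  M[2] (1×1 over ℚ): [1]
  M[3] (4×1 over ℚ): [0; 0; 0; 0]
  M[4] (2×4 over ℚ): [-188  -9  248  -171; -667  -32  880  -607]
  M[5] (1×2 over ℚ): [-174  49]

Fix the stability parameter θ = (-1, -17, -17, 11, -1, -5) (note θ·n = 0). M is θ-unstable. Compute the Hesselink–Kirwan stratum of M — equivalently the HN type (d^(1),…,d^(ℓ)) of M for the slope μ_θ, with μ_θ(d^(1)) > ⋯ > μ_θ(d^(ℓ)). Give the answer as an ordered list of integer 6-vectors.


Interval decomposition of M: I[1,1]^2, I[1,3], I[4,4]^2, I[4,5], I[4,6].
HN type (ℓ=5): μ^(1)=11; μ^(2)=5; μ^(3)=5/3; μ^(4)=-1; μ^(5)=-35/3

((0, 0, 0, 2, 0, 0); (0, 0, 0, 1, 1, 0); (0, 0, 0, 1, 1, 1); (2, 0, 0, 0, 0, 0); (1, 1, 1, 0, 0, 0))


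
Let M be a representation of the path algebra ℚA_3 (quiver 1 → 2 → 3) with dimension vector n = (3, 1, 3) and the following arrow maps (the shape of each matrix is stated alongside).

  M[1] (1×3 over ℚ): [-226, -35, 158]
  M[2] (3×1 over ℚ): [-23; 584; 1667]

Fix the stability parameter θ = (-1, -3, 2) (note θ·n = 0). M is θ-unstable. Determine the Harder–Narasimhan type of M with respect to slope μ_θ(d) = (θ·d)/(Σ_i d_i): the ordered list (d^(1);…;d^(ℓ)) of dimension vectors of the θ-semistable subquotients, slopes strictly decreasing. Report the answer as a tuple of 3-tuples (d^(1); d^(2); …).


Barcode: M ≅ I[1,1]^2, I[1,3], I[3,3]^2. HN layers by μ_θ (3 steps, strictly decreasing):
  μ^(1)=2; μ^(2)=-1; μ^(3)=-2

((0, 0, 3); (2, 0, 0); (1, 1, 0))


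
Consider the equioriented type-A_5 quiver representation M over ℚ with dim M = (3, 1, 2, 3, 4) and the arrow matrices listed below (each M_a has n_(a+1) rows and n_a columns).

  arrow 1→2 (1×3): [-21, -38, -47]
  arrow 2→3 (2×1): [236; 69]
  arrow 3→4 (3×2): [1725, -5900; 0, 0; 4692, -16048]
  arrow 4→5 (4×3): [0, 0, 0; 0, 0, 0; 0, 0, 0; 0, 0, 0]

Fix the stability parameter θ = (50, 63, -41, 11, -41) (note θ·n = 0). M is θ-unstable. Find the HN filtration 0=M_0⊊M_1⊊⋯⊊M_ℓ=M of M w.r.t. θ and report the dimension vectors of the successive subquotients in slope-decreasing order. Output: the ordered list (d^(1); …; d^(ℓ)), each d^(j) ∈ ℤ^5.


Via rank(M_{q-1}∘⋯∘M_p): M ≅ I[1,1]^2, I[1,3], I[3,4], I[4,4]^2, I[5,5]^4.
μ_θ-semistable layers: μ^(1)=50; μ^(2)=24; μ^(3)=11; μ^(4)=-41

((2, 0, 0, 0, 0); (1, 1, 1, 0, 0); (0, 0, 0, 3, 0); (0, 0, 1, 0, 4))


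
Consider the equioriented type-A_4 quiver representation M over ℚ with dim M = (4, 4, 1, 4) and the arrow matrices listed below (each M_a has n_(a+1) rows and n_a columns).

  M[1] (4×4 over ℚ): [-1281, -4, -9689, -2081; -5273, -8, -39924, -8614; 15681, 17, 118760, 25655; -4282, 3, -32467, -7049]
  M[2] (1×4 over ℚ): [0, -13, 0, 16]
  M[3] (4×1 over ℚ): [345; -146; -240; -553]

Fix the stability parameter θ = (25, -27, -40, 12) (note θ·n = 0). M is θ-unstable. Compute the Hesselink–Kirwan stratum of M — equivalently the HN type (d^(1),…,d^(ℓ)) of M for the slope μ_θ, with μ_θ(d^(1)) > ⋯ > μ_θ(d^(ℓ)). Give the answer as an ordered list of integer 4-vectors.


Via rank(M_{q-1}∘⋯∘M_p): M ≅ I[1,2]^3, I[1,4], I[4,4]^3.
μ_θ-semistable layers: μ^(1)=12; μ^(2)=-1; μ^(3)=-14

((0, 0, 0, 4); (3, 3, 0, 0); (1, 1, 1, 0))


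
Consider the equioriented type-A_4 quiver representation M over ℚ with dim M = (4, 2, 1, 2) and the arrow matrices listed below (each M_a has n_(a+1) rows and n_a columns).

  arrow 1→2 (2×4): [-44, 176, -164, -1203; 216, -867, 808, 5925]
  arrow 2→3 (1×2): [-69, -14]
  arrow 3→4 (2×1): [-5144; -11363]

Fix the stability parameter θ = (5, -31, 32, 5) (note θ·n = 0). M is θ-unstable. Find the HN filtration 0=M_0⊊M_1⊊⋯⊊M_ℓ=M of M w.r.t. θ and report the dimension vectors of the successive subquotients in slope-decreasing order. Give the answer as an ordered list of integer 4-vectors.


Barcode: M ≅ I[1,1]^2, I[1,2], I[1,4], I[4,4]. HN layers by μ_θ (3 steps, strictly decreasing):
  μ^(1)=37/2; μ^(2)=5; μ^(3)=-13

((0, 0, 1, 1); (2, 0, 0, 1); (2, 2, 0, 0))


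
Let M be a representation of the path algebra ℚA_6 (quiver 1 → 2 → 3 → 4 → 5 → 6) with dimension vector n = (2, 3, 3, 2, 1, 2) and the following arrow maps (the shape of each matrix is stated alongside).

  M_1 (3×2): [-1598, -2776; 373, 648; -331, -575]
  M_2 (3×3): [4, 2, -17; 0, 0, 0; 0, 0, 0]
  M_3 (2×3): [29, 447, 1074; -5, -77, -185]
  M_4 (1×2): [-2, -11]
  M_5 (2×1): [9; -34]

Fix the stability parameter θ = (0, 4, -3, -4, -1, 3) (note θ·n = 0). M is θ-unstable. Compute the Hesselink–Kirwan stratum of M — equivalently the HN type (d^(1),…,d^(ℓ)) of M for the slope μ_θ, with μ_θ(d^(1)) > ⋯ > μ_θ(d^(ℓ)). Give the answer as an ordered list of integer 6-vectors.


Barcode: M ≅ I[1,2], I[1,6], I[2,2], I[3,3], I[3,4], I[6,6]. HN layers by μ_θ (6 steps, strictly decreasing):
  μ^(1)=4; μ^(2)=3; μ^(3)=0; μ^(4)=-4/5; μ^(5)=-3; μ^(6)=-7/2

((0, 2, 0, 0, 0, 0); (0, 0, 0, 0, 0, 2); (1, 0, 0, 0, 0, 0); (1, 1, 1, 1, 1, 0); (0, 0, 1, 0, 0, 0); (0, 0, 1, 1, 0, 0))


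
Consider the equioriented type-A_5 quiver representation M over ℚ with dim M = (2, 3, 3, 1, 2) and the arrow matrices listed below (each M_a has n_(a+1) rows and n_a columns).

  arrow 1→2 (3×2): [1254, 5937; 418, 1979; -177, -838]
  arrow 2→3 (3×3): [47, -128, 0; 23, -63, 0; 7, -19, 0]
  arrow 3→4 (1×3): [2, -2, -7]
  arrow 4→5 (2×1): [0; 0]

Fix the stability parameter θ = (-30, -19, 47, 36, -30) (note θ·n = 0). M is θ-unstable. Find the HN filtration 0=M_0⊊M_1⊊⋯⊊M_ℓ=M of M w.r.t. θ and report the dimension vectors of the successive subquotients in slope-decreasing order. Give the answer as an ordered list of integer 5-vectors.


Interval decomposition of M: I[1,2], I[1,3], I[2,4], I[3,3], I[5,5]^2.
HN type (ℓ=4): μ^(1)=47; μ^(2)=83/2; μ^(3)=-19; μ^(4)=-30

((0, 0, 2, 0, 0); (0, 0, 1, 1, 0); (0, 3, 0, 0, 0); (2, 0, 0, 0, 2))


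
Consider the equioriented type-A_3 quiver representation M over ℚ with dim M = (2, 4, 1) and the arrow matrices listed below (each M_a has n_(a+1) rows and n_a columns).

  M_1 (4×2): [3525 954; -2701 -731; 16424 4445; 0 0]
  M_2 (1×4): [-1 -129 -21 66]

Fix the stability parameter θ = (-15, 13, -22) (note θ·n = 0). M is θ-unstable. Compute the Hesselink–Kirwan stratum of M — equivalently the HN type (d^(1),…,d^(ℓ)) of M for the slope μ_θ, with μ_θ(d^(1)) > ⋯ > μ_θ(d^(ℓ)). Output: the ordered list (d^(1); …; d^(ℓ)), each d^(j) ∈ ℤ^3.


Barcode: M ≅ I[1,2]^2, I[2,2], I[2,3]. HN layers by μ_θ (3 steps, strictly decreasing):
  μ^(1)=13; μ^(2)=-9/2; μ^(3)=-15

((0, 3, 0); (0, 1, 1); (2, 0, 0))


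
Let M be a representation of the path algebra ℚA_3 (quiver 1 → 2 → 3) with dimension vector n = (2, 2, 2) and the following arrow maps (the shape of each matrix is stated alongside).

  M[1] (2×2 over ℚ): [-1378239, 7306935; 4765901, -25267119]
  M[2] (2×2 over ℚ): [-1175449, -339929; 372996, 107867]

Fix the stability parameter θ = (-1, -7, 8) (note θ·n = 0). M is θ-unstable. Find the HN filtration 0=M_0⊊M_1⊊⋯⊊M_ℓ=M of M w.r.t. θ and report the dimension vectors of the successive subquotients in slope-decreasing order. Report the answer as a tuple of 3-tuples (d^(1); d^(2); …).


Via rank(M_{q-1}∘⋯∘M_p): M ≅ I[1,3]^2.
μ_θ-semistable layers: μ^(1)=8; μ^(2)=-4

((0, 0, 2); (2, 2, 0))


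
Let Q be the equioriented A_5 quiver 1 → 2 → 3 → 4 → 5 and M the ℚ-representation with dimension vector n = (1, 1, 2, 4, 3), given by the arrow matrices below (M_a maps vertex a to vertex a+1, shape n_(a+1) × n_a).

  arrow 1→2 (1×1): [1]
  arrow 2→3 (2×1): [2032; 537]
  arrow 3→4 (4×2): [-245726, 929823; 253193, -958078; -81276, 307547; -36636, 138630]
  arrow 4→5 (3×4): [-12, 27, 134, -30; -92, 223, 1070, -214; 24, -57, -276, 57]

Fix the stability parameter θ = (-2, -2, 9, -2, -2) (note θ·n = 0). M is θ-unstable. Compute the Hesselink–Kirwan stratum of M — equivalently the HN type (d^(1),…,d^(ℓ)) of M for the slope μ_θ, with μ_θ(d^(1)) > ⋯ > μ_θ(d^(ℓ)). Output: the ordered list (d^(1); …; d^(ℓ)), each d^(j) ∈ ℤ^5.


Via rank(M_{q-1}∘⋯∘M_p): M ≅ I[1,4], I[3,5], I[4,4], I[4,5], I[5,5].
μ_θ-semistable layers: μ^(1)=7/2; μ^(2)=5/3; μ^(3)=-2

((0, 0, 1, 1, 0); (0, 0, 1, 1, 1); (1, 1, 0, 2, 2))


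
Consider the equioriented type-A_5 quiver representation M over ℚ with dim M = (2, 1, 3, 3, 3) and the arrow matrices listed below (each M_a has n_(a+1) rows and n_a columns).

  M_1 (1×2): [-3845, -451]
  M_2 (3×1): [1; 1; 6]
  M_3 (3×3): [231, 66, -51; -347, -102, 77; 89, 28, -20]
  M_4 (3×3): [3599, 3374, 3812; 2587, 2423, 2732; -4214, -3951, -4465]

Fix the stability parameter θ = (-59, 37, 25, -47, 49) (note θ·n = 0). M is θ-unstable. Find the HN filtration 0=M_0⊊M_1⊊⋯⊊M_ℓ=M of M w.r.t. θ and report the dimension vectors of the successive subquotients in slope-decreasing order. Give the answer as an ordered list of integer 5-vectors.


Barcode: M ≅ I[1,1], I[1,5], I[3,3], I[3,5], I[4,5]. HN layers by μ_θ (6 steps, strictly decreasing):
  μ^(1)=49; μ^(2)=25; μ^(3)=5; μ^(4)=-11; μ^(5)=-47; μ^(6)=-59

((0, 0, 0, 0, 3); (0, 0, 1, 0, 0); (0, 1, 1, 1, 0); (0, 0, 1, 1, 0); (0, 0, 0, 1, 0); (2, 0, 0, 0, 0))


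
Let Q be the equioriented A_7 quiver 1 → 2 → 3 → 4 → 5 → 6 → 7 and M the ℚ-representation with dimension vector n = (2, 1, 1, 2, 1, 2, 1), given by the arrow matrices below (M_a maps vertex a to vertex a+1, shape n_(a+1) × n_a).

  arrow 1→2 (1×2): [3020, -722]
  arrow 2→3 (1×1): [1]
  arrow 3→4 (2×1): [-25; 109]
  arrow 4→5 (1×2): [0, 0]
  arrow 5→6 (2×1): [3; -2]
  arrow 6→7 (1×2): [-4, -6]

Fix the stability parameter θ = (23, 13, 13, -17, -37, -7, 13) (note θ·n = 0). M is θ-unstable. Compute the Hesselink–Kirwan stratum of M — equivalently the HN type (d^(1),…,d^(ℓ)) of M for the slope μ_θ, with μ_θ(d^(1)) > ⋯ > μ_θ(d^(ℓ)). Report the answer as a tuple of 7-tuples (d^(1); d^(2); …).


Barcode: M ≅ I[1,1], I[1,4], I[4,4], I[5,6], I[6,7]. HN layers by μ_θ (6 steps, strictly decreasing):
  μ^(1)=23; μ^(2)=13; μ^(3)=8; μ^(4)=-7; μ^(5)=-17; μ^(6)=-37

((1, 0, 0, 0, 0, 0, 0); (0, 0, 0, 0, 0, 0, 1); (1, 1, 1, 1, 0, 0, 0); (0, 0, 0, 0, 0, 2, 0); (0, 0, 0, 1, 0, 0, 0); (0, 0, 0, 0, 1, 0, 0))


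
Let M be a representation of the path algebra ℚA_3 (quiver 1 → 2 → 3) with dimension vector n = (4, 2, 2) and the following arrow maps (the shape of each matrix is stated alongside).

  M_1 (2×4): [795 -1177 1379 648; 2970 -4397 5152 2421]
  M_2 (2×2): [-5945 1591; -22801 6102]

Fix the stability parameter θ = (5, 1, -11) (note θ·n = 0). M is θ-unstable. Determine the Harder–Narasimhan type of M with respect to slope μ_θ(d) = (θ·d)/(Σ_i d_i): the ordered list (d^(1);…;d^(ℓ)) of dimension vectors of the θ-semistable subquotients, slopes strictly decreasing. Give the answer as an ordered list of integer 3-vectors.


Interval decomposition of M: I[1,1]^2, I[1,3]^2.
HN type (ℓ=2): μ^(1)=5; μ^(2)=-5/3

((2, 0, 0); (2, 2, 2))


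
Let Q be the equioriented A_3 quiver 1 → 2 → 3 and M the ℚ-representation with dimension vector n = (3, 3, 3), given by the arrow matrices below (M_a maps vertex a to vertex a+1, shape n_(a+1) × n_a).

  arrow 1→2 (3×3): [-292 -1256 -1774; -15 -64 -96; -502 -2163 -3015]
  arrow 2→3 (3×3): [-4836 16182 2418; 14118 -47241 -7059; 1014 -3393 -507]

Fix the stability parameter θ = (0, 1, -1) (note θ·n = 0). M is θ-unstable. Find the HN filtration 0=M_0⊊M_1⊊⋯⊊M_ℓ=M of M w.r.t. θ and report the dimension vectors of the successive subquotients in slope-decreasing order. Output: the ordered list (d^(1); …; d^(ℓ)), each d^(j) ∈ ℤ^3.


Barcode: M ≅ I[1,2]^2, I[1,3], I[3,3]^2. HN layers by μ_θ (3 steps, strictly decreasing):
  μ^(1)=1; μ^(2)=0; μ^(3)=-1

((0, 2, 0); (3, 1, 1); (0, 0, 2))


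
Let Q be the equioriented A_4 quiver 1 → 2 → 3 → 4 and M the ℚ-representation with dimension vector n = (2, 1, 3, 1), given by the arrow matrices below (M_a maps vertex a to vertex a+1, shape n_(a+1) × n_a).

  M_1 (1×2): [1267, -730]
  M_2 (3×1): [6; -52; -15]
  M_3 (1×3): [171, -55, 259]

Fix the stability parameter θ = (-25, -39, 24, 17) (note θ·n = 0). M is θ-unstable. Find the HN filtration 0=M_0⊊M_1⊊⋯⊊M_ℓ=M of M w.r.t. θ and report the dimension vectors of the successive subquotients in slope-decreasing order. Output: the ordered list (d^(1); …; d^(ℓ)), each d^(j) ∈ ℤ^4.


Interval decomposition of M: I[1,1], I[1,4], I[3,3]^2.
HN type (ℓ=4): μ^(1)=24; μ^(2)=41/2; μ^(3)=-25; μ^(4)=-32

((0, 0, 2, 0); (0, 0, 1, 1); (1, 0, 0, 0); (1, 1, 0, 0))


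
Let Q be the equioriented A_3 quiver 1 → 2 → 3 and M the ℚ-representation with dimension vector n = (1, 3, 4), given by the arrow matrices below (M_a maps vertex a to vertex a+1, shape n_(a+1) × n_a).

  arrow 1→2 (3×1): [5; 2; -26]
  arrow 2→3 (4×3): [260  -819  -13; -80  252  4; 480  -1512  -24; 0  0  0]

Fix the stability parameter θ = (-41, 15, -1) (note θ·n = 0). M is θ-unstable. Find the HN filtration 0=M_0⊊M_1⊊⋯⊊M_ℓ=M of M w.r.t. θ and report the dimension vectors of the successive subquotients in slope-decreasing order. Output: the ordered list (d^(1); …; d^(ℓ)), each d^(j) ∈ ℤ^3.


Interval decomposition of M: I[1,2], I[2,2], I[2,3], I[3,3]^3.
HN type (ℓ=4): μ^(1)=15; μ^(2)=7; μ^(3)=-1; μ^(4)=-41

((0, 2, 0); (0, 1, 1); (0, 0, 3); (1, 0, 0))


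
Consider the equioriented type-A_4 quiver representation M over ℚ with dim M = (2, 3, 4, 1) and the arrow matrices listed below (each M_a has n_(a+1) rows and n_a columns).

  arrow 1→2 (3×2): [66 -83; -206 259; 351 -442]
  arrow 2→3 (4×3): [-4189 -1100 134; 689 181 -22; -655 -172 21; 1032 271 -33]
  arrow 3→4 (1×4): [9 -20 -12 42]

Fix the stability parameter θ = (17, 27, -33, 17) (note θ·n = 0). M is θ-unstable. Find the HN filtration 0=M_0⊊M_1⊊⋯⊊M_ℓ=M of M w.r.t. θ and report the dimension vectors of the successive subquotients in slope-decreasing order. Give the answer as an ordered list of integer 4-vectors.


Barcode: M ≅ I[1,3], I[1,4], I[2,3], I[3,3]. HN layers by μ_θ (4 steps, strictly decreasing):
  μ^(1)=17; μ^(2)=11/3; μ^(3)=-3; μ^(4)=-33

((0, 0, 0, 1); (2, 2, 2, 0); (0, 1, 1, 0); (0, 0, 1, 0))


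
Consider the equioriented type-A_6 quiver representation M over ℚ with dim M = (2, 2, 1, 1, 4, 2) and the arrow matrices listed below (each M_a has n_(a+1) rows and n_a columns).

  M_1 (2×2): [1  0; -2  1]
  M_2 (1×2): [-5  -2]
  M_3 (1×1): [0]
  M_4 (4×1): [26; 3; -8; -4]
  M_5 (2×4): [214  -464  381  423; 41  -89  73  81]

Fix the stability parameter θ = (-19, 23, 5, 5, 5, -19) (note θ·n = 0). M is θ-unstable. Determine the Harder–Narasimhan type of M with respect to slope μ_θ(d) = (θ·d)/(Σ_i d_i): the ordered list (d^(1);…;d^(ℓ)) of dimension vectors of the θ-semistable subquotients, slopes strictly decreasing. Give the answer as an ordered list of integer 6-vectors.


Via rank(M_{q-1}∘⋯∘M_p): M ≅ I[1,2], I[1,3], I[4,6], I[5,5]^2, I[5,6].
μ_θ-semistable layers: μ^(1)=23; μ^(2)=14; μ^(3)=5; μ^(4)=-3; μ^(5)=-7; μ^(6)=-19

((0, 1, 0, 0, 0, 0); (0, 1, 1, 0, 0, 0); (0, 0, 0, 0, 2, 0); (0, 0, 0, 1, 1, 1); (0, 0, 0, 0, 1, 1); (2, 0, 0, 0, 0, 0))


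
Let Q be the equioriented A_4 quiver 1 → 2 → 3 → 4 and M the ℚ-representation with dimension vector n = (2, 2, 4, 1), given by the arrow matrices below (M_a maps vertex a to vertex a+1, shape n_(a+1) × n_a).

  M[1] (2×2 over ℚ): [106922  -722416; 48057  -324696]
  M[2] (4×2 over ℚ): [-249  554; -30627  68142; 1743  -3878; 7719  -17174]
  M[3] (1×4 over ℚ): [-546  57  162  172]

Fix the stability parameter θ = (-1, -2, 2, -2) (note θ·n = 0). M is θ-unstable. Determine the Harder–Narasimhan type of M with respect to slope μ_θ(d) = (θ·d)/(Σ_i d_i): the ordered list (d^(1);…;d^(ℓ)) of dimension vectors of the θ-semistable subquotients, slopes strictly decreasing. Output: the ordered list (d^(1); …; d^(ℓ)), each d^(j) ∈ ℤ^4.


Interval decomposition of M: I[1,1], I[1,2], I[2,4], I[3,3]^3.
HN type (ℓ=5): μ^(1)=2; μ^(2)=0; μ^(3)=-1; μ^(4)=-3/2; μ^(5)=-2

((0, 0, 3, 0); (0, 0, 1, 1); (1, 0, 0, 0); (1, 1, 0, 0); (0, 1, 0, 0))


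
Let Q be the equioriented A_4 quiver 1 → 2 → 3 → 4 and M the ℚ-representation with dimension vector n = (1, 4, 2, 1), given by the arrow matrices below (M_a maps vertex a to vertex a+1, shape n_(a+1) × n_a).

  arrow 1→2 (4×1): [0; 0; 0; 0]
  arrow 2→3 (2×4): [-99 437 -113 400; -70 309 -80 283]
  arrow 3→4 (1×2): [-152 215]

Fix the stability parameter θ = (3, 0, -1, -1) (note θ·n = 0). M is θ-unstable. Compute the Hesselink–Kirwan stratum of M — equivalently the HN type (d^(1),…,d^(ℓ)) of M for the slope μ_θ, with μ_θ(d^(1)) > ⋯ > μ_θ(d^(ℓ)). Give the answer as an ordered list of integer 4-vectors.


Barcode: M ≅ I[1,1], I[2,2]^2, I[2,3], I[2,4]. HN layers by μ_θ (4 steps, strictly decreasing):
  μ^(1)=3; μ^(2)=0; μ^(3)=-1/2; μ^(4)=-2/3

((1, 0, 0, 0); (0, 2, 0, 0); (0, 1, 1, 0); (0, 1, 1, 1))


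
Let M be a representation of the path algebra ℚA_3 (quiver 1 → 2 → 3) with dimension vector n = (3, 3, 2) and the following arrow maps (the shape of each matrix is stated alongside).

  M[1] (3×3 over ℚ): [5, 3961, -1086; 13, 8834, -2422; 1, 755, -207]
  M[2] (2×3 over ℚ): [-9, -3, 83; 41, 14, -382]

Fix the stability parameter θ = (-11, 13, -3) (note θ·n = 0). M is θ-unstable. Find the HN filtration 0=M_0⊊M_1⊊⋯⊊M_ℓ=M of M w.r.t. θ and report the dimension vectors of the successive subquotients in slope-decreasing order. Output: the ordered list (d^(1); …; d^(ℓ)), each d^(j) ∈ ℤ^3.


Barcode: M ≅ I[1,2], I[1,3]^2. HN layers by μ_θ (3 steps, strictly decreasing):
  μ^(1)=13; μ^(2)=5; μ^(3)=-11

((0, 1, 0); (0, 2, 2); (3, 0, 0))


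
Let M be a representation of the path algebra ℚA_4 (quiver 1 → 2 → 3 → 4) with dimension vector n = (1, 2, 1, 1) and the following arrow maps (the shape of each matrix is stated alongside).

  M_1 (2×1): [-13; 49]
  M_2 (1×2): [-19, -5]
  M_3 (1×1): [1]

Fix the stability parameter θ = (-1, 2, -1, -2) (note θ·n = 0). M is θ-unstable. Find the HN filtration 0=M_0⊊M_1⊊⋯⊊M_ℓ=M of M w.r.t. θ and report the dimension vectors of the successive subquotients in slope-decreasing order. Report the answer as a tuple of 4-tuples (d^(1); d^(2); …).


Interval decomposition of M: I[1,4], I[2,2].
HN type (ℓ=3): μ^(1)=2; μ^(2)=-1/3; μ^(3)=-1

((0, 1, 0, 0); (0, 1, 1, 1); (1, 0, 0, 0))


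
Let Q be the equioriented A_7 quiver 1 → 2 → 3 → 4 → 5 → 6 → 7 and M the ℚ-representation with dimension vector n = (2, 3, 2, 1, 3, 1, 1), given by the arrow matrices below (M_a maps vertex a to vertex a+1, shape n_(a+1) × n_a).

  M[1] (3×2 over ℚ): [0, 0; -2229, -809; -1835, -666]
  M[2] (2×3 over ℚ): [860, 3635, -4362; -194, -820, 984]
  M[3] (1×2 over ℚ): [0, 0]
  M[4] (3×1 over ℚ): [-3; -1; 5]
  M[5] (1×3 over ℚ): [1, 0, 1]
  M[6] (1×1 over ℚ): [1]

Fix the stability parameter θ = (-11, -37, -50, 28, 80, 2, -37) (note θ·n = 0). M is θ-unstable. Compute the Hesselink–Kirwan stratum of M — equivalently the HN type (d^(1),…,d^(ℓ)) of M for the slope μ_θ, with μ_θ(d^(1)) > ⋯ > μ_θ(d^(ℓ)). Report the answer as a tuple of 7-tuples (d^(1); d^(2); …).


Barcode: M ≅ I[1,2], I[1,3], I[2,3], I[4,7], I[5,5]^2. HN layers by μ_θ (5 steps, strictly decreasing):
  μ^(1)=80; μ^(2)=73/4; μ^(3)=-24; μ^(4)=-98/3; μ^(5)=-87/2

((0, 0, 0, 0, 2, 0, 0); (0, 0, 0, 1, 1, 1, 1); (1, 1, 0, 0, 0, 0, 0); (1, 1, 1, 0, 0, 0, 0); (0, 1, 1, 0, 0, 0, 0))


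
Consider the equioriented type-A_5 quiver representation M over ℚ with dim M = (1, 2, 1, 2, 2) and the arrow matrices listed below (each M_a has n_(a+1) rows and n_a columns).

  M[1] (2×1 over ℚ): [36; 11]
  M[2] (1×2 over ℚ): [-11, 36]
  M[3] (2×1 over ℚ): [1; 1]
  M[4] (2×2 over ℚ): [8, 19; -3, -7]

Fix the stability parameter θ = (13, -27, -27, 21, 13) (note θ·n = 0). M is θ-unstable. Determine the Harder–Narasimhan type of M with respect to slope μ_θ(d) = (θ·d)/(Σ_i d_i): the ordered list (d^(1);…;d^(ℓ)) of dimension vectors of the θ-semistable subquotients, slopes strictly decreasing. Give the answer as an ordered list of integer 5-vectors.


Barcode: M ≅ I[1,2], I[2,5], I[4,5]. HN layers by μ_θ (3 steps, strictly decreasing):
  μ^(1)=17; μ^(2)=-7; μ^(3)=-27

((0, 0, 0, 2, 2); (1, 1, 0, 0, 0); (0, 1, 1, 0, 0))


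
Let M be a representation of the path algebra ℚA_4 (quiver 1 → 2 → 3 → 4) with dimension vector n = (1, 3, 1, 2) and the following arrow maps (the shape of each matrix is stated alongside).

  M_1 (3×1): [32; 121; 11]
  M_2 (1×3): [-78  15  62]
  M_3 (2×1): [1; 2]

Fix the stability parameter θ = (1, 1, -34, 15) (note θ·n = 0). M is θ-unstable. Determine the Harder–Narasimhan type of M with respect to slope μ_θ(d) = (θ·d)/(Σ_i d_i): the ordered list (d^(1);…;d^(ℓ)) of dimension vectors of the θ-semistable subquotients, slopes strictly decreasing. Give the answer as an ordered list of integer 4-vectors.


Via rank(M_{q-1}∘⋯∘M_p): M ≅ I[1,4], I[2,2]^2, I[4,4].
μ_θ-semistable layers: μ^(1)=15; μ^(2)=1; μ^(3)=-32/3

((0, 0, 0, 2); (0, 2, 0, 0); (1, 1, 1, 0))


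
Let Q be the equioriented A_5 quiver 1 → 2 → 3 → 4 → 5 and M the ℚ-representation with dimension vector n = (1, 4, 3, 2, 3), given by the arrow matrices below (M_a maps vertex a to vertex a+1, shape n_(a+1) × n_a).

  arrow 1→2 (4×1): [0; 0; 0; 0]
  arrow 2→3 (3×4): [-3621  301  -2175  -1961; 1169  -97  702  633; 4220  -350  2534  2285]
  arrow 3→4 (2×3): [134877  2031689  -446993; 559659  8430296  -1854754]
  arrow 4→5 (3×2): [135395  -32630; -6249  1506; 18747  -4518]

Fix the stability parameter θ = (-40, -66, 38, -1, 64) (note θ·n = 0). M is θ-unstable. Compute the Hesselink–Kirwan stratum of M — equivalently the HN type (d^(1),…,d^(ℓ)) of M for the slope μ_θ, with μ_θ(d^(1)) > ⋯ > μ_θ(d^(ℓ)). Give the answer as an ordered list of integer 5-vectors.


Via rank(M_{q-1}∘⋯∘M_p): M ≅ I[1,1], I[2,2], I[2,3], I[2,4], I[2,5], I[5,5]^2.
μ_θ-semistable layers: μ^(1)=64; μ^(2)=38; μ^(3)=37/2; μ^(4)=-40; μ^(5)=-66

((0, 0, 0, 0, 3); (0, 0, 1, 0, 0); (0, 0, 2, 2, 0); (1, 0, 0, 0, 0); (0, 4, 0, 0, 0))


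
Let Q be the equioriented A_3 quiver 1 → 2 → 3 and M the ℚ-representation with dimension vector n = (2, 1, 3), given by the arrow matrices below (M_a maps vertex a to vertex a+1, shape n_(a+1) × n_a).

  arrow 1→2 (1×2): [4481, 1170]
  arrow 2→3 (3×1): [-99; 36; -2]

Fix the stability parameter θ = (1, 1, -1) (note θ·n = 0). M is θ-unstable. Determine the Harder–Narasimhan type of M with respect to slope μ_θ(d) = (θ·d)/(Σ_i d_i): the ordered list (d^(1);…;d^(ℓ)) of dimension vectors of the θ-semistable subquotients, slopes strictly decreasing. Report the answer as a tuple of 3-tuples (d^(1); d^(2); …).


Barcode: M ≅ I[1,1], I[1,3], I[3,3]^2. HN layers by μ_θ (3 steps, strictly decreasing):
  μ^(1)=1; μ^(2)=1/3; μ^(3)=-1

((1, 0, 0); (1, 1, 1); (0, 0, 2))


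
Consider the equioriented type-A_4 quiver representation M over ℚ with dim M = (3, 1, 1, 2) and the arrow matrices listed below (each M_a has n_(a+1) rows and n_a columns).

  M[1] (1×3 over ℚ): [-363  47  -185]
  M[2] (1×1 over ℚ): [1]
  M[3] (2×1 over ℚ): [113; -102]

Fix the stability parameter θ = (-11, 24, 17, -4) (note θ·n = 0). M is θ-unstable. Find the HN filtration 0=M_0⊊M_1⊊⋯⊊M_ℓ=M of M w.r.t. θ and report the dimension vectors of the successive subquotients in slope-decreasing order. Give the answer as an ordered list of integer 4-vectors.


Interval decomposition of M: I[1,1]^2, I[1,4], I[4,4].
HN type (ℓ=3): μ^(1)=37/3; μ^(2)=-4; μ^(3)=-11

((0, 1, 1, 1); (0, 0, 0, 1); (3, 0, 0, 0))


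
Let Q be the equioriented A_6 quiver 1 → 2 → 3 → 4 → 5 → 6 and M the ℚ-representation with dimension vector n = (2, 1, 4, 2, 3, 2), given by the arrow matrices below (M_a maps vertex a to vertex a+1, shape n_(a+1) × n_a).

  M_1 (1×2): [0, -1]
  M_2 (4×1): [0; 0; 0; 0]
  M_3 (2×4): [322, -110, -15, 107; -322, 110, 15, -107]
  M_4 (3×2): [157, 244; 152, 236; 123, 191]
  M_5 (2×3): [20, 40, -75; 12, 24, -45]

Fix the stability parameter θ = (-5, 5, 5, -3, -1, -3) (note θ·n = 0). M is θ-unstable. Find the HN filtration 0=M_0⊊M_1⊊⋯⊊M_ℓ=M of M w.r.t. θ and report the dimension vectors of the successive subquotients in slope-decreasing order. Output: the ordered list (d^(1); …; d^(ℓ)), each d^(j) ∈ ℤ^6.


Interval decomposition of M: I[1,1], I[1,2], I[3,3]^3, I[3,5], I[4,6], I[5,5], I[6,6].
HN type (ℓ=6): μ^(1)=5; μ^(2)=1/3; μ^(3)=-1; μ^(4)=-2; μ^(5)=-3; μ^(6)=-5

((0, 1, 3, 0, 0, 0); (0, 0, 1, 1, 1, 0); (0, 0, 0, 0, 1, 0); (0, 0, 0, 0, 1, 1); (0, 0, 0, 1, 0, 1); (2, 0, 0, 0, 0, 0))


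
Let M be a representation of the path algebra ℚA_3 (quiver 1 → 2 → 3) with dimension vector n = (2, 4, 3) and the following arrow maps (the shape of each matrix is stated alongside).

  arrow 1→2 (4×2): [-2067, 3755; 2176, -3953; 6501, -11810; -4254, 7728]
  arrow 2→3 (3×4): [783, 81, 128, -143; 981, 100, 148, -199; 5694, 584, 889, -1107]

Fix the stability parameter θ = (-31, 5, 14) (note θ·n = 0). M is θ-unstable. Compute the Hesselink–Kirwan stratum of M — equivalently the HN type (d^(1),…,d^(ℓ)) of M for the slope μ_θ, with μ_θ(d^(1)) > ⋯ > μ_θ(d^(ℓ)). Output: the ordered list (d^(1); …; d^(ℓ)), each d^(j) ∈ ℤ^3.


Via rank(M_{q-1}∘⋯∘M_p): M ≅ I[1,3]^2, I[2,2], I[2,3].
μ_θ-semistable layers: μ^(1)=14; μ^(2)=5; μ^(3)=-31

((0, 0, 3); (0, 4, 0); (2, 0, 0))


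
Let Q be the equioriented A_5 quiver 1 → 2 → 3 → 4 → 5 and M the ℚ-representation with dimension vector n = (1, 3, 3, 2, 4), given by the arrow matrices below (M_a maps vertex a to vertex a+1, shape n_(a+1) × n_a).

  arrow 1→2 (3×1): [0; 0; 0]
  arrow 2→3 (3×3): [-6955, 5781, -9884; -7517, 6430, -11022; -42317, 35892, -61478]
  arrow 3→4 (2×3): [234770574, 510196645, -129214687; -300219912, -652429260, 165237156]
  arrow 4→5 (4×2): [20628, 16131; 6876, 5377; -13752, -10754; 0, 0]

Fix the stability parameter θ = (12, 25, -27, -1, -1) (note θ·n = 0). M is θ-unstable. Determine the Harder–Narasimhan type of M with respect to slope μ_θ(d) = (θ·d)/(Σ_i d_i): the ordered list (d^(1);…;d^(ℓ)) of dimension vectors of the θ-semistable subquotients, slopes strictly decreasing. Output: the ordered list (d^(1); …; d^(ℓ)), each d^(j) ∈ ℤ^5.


Via rank(M_{q-1}∘⋯∘M_p): M ≅ I[1,1], I[2,3]^2, I[2,4], I[4,5], I[5,5]^3.
μ_θ-semistable layers: μ^(1)=12; μ^(2)=-1

((1, 0, 0, 0, 0); (0, 3, 3, 2, 4))


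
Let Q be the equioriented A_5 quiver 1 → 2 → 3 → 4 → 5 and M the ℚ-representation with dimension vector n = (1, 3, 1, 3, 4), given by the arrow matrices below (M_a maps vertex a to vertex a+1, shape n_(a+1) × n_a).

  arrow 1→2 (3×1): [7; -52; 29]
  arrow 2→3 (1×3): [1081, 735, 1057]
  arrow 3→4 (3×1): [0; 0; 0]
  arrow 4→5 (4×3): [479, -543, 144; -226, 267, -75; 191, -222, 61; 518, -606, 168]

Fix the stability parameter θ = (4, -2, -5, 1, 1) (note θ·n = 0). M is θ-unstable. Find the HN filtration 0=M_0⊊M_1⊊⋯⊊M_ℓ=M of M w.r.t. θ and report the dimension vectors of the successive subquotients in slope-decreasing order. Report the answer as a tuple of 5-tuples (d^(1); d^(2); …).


Barcode: M ≅ I[1,2], I[2,2], I[2,3], I[4,4], I[4,5]^2, I[5,5]^2. HN layers by μ_θ (3 steps, strictly decreasing):
  μ^(1)=1; μ^(2)=-2; μ^(3)=-7/2

((1, 1, 0, 3, 4); (0, 1, 0, 0, 0); (0, 1, 1, 0, 0))


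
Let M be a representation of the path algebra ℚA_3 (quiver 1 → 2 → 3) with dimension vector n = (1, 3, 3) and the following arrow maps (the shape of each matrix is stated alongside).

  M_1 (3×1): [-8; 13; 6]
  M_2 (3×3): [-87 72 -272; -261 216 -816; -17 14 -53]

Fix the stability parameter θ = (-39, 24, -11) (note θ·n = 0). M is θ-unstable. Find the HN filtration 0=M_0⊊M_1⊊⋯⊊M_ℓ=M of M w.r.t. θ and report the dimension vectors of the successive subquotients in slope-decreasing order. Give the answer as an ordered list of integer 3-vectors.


Interval decomposition of M: I[1,2], I[2,3]^2, I[3,3].
HN type (ℓ=4): μ^(1)=24; μ^(2)=13/2; μ^(3)=-11; μ^(4)=-39

((0, 1, 0); (0, 2, 2); (0, 0, 1); (1, 0, 0))


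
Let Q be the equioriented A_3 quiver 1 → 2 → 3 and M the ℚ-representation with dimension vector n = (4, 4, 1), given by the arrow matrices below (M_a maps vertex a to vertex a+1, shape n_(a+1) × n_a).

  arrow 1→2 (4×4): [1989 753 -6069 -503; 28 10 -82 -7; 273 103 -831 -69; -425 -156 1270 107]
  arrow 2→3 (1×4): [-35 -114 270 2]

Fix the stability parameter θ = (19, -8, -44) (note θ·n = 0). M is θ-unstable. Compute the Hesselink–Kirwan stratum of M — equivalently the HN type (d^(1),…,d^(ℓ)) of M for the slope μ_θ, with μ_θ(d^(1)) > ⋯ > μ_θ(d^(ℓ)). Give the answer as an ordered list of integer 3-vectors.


Interval decomposition of M: I[1,2]^3, I[1,3].
HN type (ℓ=2): μ^(1)=11/2; μ^(2)=-11

((3, 3, 0); (1, 1, 1))


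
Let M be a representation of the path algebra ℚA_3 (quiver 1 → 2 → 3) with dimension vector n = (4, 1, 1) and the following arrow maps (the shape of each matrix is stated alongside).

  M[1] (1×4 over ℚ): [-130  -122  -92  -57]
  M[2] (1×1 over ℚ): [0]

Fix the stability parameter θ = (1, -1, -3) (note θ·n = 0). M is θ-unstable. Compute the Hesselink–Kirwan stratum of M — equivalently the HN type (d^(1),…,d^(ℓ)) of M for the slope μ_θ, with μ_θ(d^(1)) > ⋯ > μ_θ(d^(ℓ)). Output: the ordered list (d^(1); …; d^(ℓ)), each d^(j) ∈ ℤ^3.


Barcode: M ≅ I[1,1]^3, I[1,2], I[3,3]. HN layers by μ_θ (3 steps, strictly decreasing):
  μ^(1)=1; μ^(2)=0; μ^(3)=-3

((3, 0, 0); (1, 1, 0); (0, 0, 1))


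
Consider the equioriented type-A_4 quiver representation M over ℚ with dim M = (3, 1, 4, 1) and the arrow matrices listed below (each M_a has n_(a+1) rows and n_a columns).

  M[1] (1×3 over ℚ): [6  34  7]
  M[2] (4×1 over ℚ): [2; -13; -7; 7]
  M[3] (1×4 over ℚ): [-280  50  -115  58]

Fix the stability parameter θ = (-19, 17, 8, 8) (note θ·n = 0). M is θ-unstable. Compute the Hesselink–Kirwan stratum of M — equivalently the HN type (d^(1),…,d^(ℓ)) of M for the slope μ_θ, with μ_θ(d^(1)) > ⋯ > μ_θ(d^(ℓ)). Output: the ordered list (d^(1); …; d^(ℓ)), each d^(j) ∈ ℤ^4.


Barcode: M ≅ I[1,1]^2, I[1,4], I[3,3]^3. HN layers by μ_θ (3 steps, strictly decreasing):
  μ^(1)=11; μ^(2)=8; μ^(3)=-19

((0, 1, 1, 1); (0, 0, 3, 0); (3, 0, 0, 0))


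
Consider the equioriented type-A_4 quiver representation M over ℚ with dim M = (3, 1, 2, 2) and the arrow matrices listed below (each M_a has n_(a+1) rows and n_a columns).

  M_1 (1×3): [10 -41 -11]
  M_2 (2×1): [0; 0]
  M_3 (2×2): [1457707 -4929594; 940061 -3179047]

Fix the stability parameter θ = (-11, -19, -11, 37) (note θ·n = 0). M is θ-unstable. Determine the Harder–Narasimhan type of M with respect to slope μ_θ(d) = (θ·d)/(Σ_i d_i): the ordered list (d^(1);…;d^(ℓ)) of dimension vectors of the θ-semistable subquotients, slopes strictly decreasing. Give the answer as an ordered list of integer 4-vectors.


Interval decomposition of M: I[1,1]^2, I[1,2], I[3,4]^2.
HN type (ℓ=3): μ^(1)=37; μ^(2)=-11; μ^(3)=-15

((0, 0, 0, 2); (2, 0, 2, 0); (1, 1, 0, 0))


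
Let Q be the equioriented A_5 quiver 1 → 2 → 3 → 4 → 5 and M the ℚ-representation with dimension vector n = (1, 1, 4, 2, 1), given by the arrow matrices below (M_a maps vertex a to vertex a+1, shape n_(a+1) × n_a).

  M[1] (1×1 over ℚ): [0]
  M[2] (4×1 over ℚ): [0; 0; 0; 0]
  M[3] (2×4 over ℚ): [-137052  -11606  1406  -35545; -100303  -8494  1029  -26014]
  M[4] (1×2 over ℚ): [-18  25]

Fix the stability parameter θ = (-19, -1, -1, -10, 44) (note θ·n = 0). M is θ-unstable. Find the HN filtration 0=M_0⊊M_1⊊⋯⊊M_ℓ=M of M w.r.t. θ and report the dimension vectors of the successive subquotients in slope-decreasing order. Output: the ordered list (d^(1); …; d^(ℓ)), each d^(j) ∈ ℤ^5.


Interval decomposition of M: I[1,1], I[2,2], I[3,3]^2, I[3,4], I[3,5].
HN type (ℓ=4): μ^(1)=44; μ^(2)=-1; μ^(3)=-11/2; μ^(4)=-19

((0, 0, 0, 0, 1); (0, 1, 2, 0, 0); (0, 0, 2, 2, 0); (1, 0, 0, 0, 0))


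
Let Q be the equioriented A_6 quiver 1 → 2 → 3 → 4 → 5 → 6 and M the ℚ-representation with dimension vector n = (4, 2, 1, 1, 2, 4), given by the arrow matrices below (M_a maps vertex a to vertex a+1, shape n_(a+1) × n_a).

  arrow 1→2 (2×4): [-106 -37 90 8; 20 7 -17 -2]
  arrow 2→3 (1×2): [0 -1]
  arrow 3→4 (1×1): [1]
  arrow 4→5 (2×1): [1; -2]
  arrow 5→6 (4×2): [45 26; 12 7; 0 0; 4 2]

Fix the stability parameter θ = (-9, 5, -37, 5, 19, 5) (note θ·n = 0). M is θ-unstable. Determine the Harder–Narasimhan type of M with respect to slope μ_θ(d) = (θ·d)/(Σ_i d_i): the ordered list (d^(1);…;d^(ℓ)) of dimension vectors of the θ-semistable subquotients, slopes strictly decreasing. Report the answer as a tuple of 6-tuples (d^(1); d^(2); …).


Barcode: M ≅ I[1,1]^2, I[1,2], I[1,6], I[5,6], I[6,6]^2. HN layers by μ_θ (4 steps, strictly decreasing):
  μ^(1)=12; μ^(2)=5; μ^(3)=-9; μ^(4)=-41/3

((0, 0, 0, 0, 2, 2); (0, 1, 0, 1, 0, 2); (3, 0, 0, 0, 0, 0); (1, 1, 1, 0, 0, 0))


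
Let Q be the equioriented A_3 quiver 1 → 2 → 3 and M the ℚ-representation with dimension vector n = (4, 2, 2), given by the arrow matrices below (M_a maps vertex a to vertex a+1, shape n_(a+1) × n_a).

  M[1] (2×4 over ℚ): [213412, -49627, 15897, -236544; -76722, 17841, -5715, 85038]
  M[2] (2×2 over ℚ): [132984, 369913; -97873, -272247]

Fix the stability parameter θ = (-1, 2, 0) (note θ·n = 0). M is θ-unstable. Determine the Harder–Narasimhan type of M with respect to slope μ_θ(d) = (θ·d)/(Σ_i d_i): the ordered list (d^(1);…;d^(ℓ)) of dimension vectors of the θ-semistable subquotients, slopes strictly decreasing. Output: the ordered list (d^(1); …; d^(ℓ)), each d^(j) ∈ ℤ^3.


Via rank(M_{q-1}∘⋯∘M_p): M ≅ I[1,1]^2, I[1,3]^2.
μ_θ-semistable layers: μ^(1)=1; μ^(2)=-1

((0, 2, 2); (4, 0, 0))


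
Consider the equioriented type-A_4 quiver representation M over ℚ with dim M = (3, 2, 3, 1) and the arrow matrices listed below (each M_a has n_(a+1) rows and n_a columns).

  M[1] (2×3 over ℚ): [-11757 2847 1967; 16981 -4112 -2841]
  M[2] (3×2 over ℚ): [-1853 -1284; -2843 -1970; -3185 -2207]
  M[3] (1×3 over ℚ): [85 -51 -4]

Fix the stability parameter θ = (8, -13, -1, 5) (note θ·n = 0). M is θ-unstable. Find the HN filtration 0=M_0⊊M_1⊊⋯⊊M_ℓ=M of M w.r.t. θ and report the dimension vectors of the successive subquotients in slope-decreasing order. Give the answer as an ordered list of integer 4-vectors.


Interval decomposition of M: I[1,1], I[1,3], I[1,4], I[3,3].
HN type (ℓ=4): μ^(1)=8; μ^(2)=5; μ^(3)=-1; μ^(4)=-5/2

((1, 0, 0, 0); (0, 0, 0, 1); (0, 0, 3, 0); (2, 2, 0, 0))


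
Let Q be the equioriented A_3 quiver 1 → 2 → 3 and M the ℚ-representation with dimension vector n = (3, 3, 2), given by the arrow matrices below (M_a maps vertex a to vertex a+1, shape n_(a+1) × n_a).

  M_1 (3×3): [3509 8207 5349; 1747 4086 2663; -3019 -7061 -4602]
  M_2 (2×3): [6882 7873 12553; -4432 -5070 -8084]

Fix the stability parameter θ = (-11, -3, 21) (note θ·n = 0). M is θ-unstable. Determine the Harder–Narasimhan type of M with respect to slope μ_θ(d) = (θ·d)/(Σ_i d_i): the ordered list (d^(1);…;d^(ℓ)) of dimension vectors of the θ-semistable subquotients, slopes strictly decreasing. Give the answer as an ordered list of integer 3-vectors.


Barcode: M ≅ I[1,2], I[1,3]^2. HN layers by μ_θ (3 steps, strictly decreasing):
  μ^(1)=21; μ^(2)=-3; μ^(3)=-11

((0, 0, 2); (0, 3, 0); (3, 0, 0))
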